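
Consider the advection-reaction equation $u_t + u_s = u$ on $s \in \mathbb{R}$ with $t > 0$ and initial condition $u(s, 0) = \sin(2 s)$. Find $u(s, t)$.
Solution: Substitute $u = e^{t}w$, i.e. $w = e^{-t}u$.
By the product rule, $u_t = e^{t}(w_t + w)$, $u_s = e^{t}w_s$.
Substituting into the PDE and dividing by $e^{t}$: $w_t + w + w_s = w$.
The lower-order terms cancel, leaving the standard advection equation $w_t + w_s = 0$.
Initial data for $w$: $w(s,0) = u(s,0) = \sin(2 s)$.
Solve for $w$:
  By method of characteristics (waves move right with speed 1):
  Along characteristics $s - t =$ const, $w$ is constant, so $w(s,t) = f(s - t)$ with $f = w( \cdot , 0)$.
Hence $w(s,t) = \sin(2 s - 2 t)$.
Transform back: $u(s,t) = e^{t}w(s,t)$.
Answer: $u(s, t) = e^{t} \sin(2 s - 2 t)$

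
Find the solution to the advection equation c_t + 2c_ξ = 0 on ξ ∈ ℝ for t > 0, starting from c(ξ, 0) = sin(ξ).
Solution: By method of characteristics (waves move right with speed 2):
Along characteristics ξ - 2t = const, c is constant, so c(ξ,t) = f(ξ - 2t) with f = c(·, 0).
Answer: c(ξ, t) = -sin(2t - ξ)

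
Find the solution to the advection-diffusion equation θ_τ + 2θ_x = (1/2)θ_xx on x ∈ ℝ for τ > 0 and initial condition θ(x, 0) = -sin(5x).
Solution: Moving frame: η = x - 2τ, σ = τ, θ = u(η,σ), so θ_τ = u_σ - 2u_η and θ_xx = u_ηη.
Hence θ_τ + 2θ_x = u_σ and the PDE becomes the heat equation u_σ = (1/2)u_ηη on η ∈ ℝ.
Initial data: u(η,0) = θ(η,0) = -sin(5η). Each mode sin(nη) decays as exp(-n²σ/2) on ℝ, so u(η,σ) = Σ c_n exp(-n²σ/2) sin(nη) with c_5=-1: u(η,σ) = -exp(-25σ/2)sin(5η).
Substituting back: θ(x,τ) = u(x - 2τ, τ).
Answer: θ(x, τ) = -exp(-25τ/2)sin(5x - 10τ)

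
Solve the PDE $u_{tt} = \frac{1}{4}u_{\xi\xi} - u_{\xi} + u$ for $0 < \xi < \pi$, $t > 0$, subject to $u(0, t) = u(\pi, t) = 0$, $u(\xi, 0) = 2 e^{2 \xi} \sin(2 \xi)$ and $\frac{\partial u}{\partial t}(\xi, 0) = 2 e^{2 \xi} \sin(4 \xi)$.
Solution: Substitute $u = e^{2\xi}w$.
Then $u_{\xi} = e^{2\xi}(w_{\xi} + 2w)$, $u_{\xi\xi} = e^{2\xi}(w_{\xi\xi} + 4w_{\xi} + 4w)$, $u_{tt} = e^{2\xi}w_{tt}$; substituting and dividing by $e^{2\xi}$, the lower-order terms cancel: $w_{tt} = \frac{1}{4}w_{\xi\xi}$ (standard wave equation).
Data for $w$: $w(\xi,0) = e^{-2\xi}u(\xi,0) = 2 \sin(2 \xi)$; $w_t(\xi,0) = e^{-2\xi}u_t(\xi,0) = 2 \sin(4 \xi)$. The boundary conditions carry over: $w(0,t) = w(\pi,t) = 0$.
Separating variables: $w = \sum [A_n \cos(\omega_n t) + B_n \sin(\omega_n t)] \sin(n\xi)$, $\omega_n = n/2$. From ICs ($B_n$ = velocity coefficient / $\omega_n$): $A_2=2, B_4=1$.
So $w(\xi,t) = \sin(2 t) \sin(4 \xi) + 2 \sin(2 \xi) \cos(t)$, and $u(\xi,t) = e^{2\xi}w(\xi,t)$.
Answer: $u(\xi, t) = 2 e^{2 \xi} \sin(2 \xi) \cos(t) + e^{2 \xi} \sin(4 \xi) \sin(2 t)$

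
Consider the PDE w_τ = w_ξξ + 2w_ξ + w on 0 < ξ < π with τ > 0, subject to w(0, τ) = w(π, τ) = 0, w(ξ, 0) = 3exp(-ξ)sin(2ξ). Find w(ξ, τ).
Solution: Substitute w = exp(-ξ)u, i.e. u = exp(ξ)w.
By the product rule, w_ξ = exp(-ξ)(u_ξ - u), w_ξξ = exp(-ξ)(u_ξξ - 2u_ξ + u), w_τ = exp(-ξ)u_τ.
Substituting into the PDE and dividing by exp(-ξ): u_τ = (u_ξξ - 2u_ξ + u) + 2(u_ξ - u) + u.
The lower-order terms cancel, leaving the standard heat equation u_τ = u_ξξ.
Initial data for u: u(ξ,0) = exp(ξ)w(ξ,0) = 3sin(2ξ). The boundary conditions carry over: u(0,τ) = u(π,τ) = 0.
Solve for u:
  Using separation of variables u = X(ξ)T(τ):
  Eigenfunctions: sin(nξ), n = 1, 2, 3, ...
  General solution: u(ξ, τ) = Σ c_n sin(nξ) exp(-n² τ)
  Matching u(ξ,0) = 3sin(2ξ) term by term: c_2=3.
Hence u(ξ,τ) = 3exp(-4τ)sin(2ξ).
Transform back: w(ξ,τ) = exp(-ξ)u(ξ,τ).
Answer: w(ξ, τ) = 3exp(-ξ)exp(-4τ)sin(2ξ)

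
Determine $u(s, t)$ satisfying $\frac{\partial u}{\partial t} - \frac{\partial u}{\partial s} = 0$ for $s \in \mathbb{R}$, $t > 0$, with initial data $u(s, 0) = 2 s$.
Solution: By characteristics ($ds/dt = -1$), $u(s,t) = f(s + t)$ with $f = u( \cdot , 0)$.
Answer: $u(s, t) = 2 s + 2 t$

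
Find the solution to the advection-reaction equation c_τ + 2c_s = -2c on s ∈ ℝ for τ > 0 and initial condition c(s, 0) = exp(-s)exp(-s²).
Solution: Substitute c = exp(-s)u, i.e. u = exp(s)c.
By the product rule, c_s = exp(-s)(u_s - u), c_τ = exp(-s)u_τ.
Substituting into the PDE and dividing by exp(-s): u_τ + 2(u_s - u) = -2u.
The lower-order terms cancel, leaving the standard advection equation u_τ + 2u_s = 0.
Initial data for u: u(s,0) = exp(s)c(s,0) = exp(-s²).
Solve for u:
  By method of characteristics (waves move right with speed 2):
  Along characteristics s - 2τ = const, u is constant, so u(s,τ) = f(s - 2τ) with f = u(·, 0).
Hence u(s,τ) = exp(-(s - 2τ)²).
Transform back: c(s,τ) = exp(-s)u(s,τ).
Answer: c(s, τ) = exp(-s)exp(-(s - 2τ)²)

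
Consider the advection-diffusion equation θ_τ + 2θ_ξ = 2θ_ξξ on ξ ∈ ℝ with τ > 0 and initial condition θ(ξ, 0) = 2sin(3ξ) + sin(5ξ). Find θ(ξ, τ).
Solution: Change to a moving frame: let η = ξ - 2τ, σ = τ and write θ(ξ,τ) = u(η,σ).
By the chain rule θ_τ = u_σ - 2u_η, θ_ξ = u_η, θ_ξξ = u_ηη.
Then θ_τ + 2θ_ξ = u_σ: the advection term cancels and the PDE becomes the heat equation u_σ = 2u_ηη on η ∈ ℝ.
Initial data: u(η,0) = θ(η,0) = 2sin(3η) + sin(5η).
On η ∈ ℝ each mode satisfies (sin(nη))″ = -n² sin(nη), so exp(-2n²σ) sin(nη) solves the heat equation; by superposition u(η,σ) = Σ c_n exp(-2n²σ) sin(nη).
Reading off the coefficients: c_3=2, c_5=1, so u(η,σ) = 2exp(-18σ)sin(3η) + exp(-50σ)sin(5η).
Substituting back η = ξ - 2τ, σ = τ: θ(ξ,τ) = u(ξ - 2τ, τ).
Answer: θ(ξ, τ) = 2exp(-18τ)sin(3ξ - 6τ) + exp(-50τ)sin(5ξ - 10τ)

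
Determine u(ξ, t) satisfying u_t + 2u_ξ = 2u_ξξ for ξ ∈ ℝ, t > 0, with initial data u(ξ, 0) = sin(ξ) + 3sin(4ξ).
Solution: Moving frame: η = ξ - 2t, σ = t, u = w(η,σ), so u_t = w_σ - 2w_η and u_ξξ = w_ηη.
Hence u_t + 2u_ξ = w_σ and the PDE becomes the heat equation w_σ = 2w_ηη on η ∈ ℝ.
Initial data: w(η,0) = u(η,0) = sin(η) + 3sin(4η). Each mode sin(nη) decays as exp(-2n²σ) on ℝ, so w(η,σ) = Σ c_n exp(-2n²σ) sin(nη) with c_1=1, c_4=3: w(η,σ) = exp(-2σ)sin(η) + 3exp(-32σ)sin(4η).
Substituting back: u(ξ,t) = w(ξ - 2t, t).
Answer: u(ξ, t) = -exp(-2t)sin(2t - ξ) - 3exp(-32t)sin(8t - 4ξ)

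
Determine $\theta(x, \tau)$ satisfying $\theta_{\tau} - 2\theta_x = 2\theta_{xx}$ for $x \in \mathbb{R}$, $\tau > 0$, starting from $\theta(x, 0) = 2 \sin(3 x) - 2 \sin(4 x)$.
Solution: Moving frame: $\eta = x + 2\tau$, $\sigma = \tau$, $\theta = u(\eta,\sigma)$, so $\theta_{\tau} = u_{\sigma} + 2u_{\eta}$ and $\theta_{xx} = u_{\eta\eta}$.
Hence $\theta_{\tau} - 2\theta_x = u_{\sigma}$ and the PDE becomes the heat equation $u_{\sigma} = 2u_{\eta\eta}$ on $\eta \in \mathbb{R}$.
Initial data: $u(\eta,0) = \theta(\eta,0) = 2 \sin(3 \eta) - 2 \sin(4 \eta)$. Each mode $\sin(n\eta)$ decays as $e^{-2n^2\sigma}$ on $\mathbb{R}$, so $u(\eta,\sigma) = \sum c_n e^{-2n^2\sigma} \sin(n\eta)$ with $c_3=2, c_4=-2$: $u(\eta,\sigma) = 2 e^{-18 \sigma} \sin(3 \eta) - 2 e^{-32 \sigma} \sin(4 \eta)$.
Substituting back: $\theta(x,\tau) = u(x + 2\tau, \tau)$.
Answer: $\theta(x, \tau) = 2 e^{-18 \tau} \sin(6 \tau + 3 x) - 2 e^{-32 \tau} \sin(8 \tau + 4 x)$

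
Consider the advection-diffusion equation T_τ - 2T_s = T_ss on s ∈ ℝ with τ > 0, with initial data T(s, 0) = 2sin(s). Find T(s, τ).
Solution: Change to a moving frame: let η = s + 2τ, σ = τ and write T(s,τ) = u(η,σ).
By the chain rule T_τ = u_σ + 2u_η, T_s = u_η, T_ss = u_ηη.
Then T_τ - 2T_s = u_σ: the advection term cancels and the PDE becomes the heat equation u_σ = u_ηη on η ∈ ℝ.
Initial data: u(η,0) = T(η,0) = 2sin(η).
On η ∈ ℝ each mode satisfies (sin(nη))″ = -n² sin(nη), so exp(-n²σ) sin(nη) solves the heat equation; by superposition u(η,σ) = Σ c_n exp(-n²σ) sin(nη).
Reading off the coefficients: c_1=2, so u(η,σ) = 2exp(-σ)sin(η).
Substituting back η = s + 2τ, σ = τ: T(s,τ) = u(s + 2τ, τ).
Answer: T(s, τ) = 2exp(-τ)sin(s + 2τ)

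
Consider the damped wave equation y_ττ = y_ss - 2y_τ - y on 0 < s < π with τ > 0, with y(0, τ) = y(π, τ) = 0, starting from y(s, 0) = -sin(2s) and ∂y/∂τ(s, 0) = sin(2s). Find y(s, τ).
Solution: Substitute y = exp(-τ)u.
Then y_τ = exp(-τ)(u_τ - u), y_ττ = exp(-τ)(u_ττ - 2u_τ + u), y_ss = exp(-τ)u_ss; substituting and dividing by exp(-τ), the lower-order terms cancel: u_ττ = u_ss (standard wave equation).
Data for u: u(s,0) = y(s,0) = -sin(2s); u_τ(s,0) = y_τ(s,0) + y(s,0) = 0. The boundary conditions carry over: u(0,τ) = u(π,τ) = 0.
Separating variables: u = Σ [A_n cos(ω_n τ) + B_n sin(ω_n τ)] sin(ns), ω_n = n. From ICs: A_2=-1.
So u(s,τ) = -sin(2s)cos(2τ), and y(s,τ) = exp(-τ)u(s,τ).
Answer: y(s, τ) = -exp(-τ)sin(2s)cos(2τ)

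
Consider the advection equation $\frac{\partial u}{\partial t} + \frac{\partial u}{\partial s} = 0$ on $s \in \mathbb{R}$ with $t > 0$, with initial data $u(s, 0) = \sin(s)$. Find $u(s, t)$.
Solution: By method of characteristics (waves move right with speed 1):
Along characteristics $s - t =$ const, $u$ is constant, so $u(s,t) = f(s - t)$ with $f = u( \cdot , 0)$.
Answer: $u(s, t) = \sin(s - t)$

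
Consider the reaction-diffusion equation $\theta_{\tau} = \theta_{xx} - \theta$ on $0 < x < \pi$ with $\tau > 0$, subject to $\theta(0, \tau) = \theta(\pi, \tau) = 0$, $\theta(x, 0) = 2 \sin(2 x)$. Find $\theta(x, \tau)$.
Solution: Substitute $\theta = e^{-\tau}u$.
Then $\theta_{\tau} = e^{-\tau}(u_{\tau} - u)$, $\theta_{xx} = e^{-\tau}u_{xx}$; substituting and dividing by $e^{-\tau}$, the lower-order terms cancel: $u_{\tau} = u_{xx}$ (standard heat equation).
Data for $u$: $u(x,0) = \theta(x,0) = 2 \sin(2 x)$. The boundary conditions carry over: $u(0,\tau) = u(\pi,\tau) = 0$.
Separating variables: $u = \sum c_n e^{-n^2\tau} \sin(nx)$. From $u(x,0) = 2 \sin(2 x)$: $c_2=2$.
So $u(x,\tau) = 2 e^{-4 \tau} \sin(2 x)$, and $\theta(x,\tau) = e^{-\tau}u(x,\tau)$.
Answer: $\theta(x, \tau) = 2 e^{-5 \tau} \sin(2 x)$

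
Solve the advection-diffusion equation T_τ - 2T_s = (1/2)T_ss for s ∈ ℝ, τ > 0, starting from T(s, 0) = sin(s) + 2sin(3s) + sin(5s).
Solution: Change to a moving frame: let η = s + 2τ, σ = τ and write T(s,τ) = u(η,σ).
By the chain rule T_τ = u_σ + 2u_η, T_s = u_η, T_ss = u_ηη.
Then T_τ - 2T_s = u_σ: the advection term cancels and the PDE becomes the heat equation u_σ = (1/2)u_ηη on η ∈ ℝ.
Initial data: u(η,0) = T(η,0) = sin(η) + 2sin(3η) + sin(5η).
On η ∈ ℝ each mode satisfies (sin(nη))″ = -n² sin(nη), so exp(-n²σ/2) sin(nη) solves the heat equation; by superposition u(η,σ) = Σ c_n exp(-n²σ/2) sin(nη).
Reading off the coefficients: c_1=1, c_3=2, c_5=1, so u(η,σ) = exp(-σ/2)sin(η) + 2exp(-9σ/2)sin(3η) + exp(-25σ/2)sin(5η).
Substituting back η = s + 2τ, σ = τ: T(s,τ) = u(s + 2τ, τ).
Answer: T(s, τ) = exp(-τ/2)sin(s + 2τ) + 2exp(-9τ/2)sin(3s + 6τ) + exp(-25τ/2)sin(5s + 10τ)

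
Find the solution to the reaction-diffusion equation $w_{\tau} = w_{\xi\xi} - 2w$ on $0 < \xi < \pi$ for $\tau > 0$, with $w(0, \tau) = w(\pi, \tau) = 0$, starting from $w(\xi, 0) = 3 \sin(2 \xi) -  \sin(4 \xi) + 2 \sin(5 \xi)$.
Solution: Substitute $w = e^{-2\tau}u$.
Then $w_{\tau} = e^{-2\tau}(u_{\tau} - 2u)$, $w_{\xi\xi} = e^{-2\tau}u_{\xi\xi}$; substituting and dividing by $e^{-2\tau}$, the lower-order terms cancel: $u_{\tau} = u_{\xi\xi}$ (standard heat equation).
Data for $u$: $u(\xi,0) = w(\xi,0) = 3 \sin(2 \xi) - \sin(4 \xi) + 2 \sin(5 \xi)$. The boundary conditions carry over: $u(0,\tau) = u(\pi,\tau) = 0$.
Separating variables: $u = \sum c_n e^{-n^2\tau} \sin(n\xi)$. From $u(\xi,0) = 3 \sin(2 \xi) - \sin(4 \xi) + 2 \sin(5 \xi)$: $c_2=3, c_4=-1, c_5=2$.
So $u(\xi,\tau) = 3 e^{-4 \tau} \sin(2 \xi) - e^{-16 \tau} \sin(4 \xi) + 2 e^{-25 \tau} \sin(5 \xi)$, and $w(\xi,\tau) = e^{-2\tau}u(\xi,\tau)$.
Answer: $w(\xi, \tau) = 3 e^{-6 \tau} \sin(2 \xi) -  e^{-18 \tau} \sin(4 \xi) + 2 e^{-27 \tau} \sin(5 \xi)$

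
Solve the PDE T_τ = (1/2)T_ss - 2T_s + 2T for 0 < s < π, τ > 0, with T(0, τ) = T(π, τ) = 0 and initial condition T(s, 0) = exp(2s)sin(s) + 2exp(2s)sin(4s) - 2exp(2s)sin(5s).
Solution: Substitute T = exp(2s)u, i.e. u = exp(-2s)T.
By the product rule, T_s = exp(2s)(u_s + 2u), T_ss = exp(2s)(u_ss + 4u_s + 4u), T_τ = exp(2s)u_τ.
Substituting into the PDE and dividing by exp(2s): u_τ = (1/2)(u_ss + 4u_s + 4u) - 2(u_s + 2u) + 2u.
The lower-order terms cancel, leaving the standard heat equation u_τ = (1/2)u_ss.
Initial data for u: u(s,0) = exp(-2s)T(s,0) = sin(s) + 2sin(4s) - 2sin(5s). The boundary conditions carry over: u(0,τ) = u(π,τ) = 0.
Solve for u:
  Using separation of variables u = X(s)G(τ):
  Eigenfunctions: sin(ns), n = 1, 2, 3, ...
  General solution: u(s, τ) = Σ c_n sin(ns) exp(-n² τ/2)
  Matching u(s,0) = sin(s) + 2sin(4s) - 2sin(5s) term by term: c_1=1, c_4=2, c_5=-2.
Hence u(s,τ) = 2exp(-8τ)sin(4s) + exp(-τ/2)sin(s) - 2exp(-25τ/2)sin(5s).
Transform back: T(s,τ) = exp(2s)u(s,τ).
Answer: T(s, τ) = 2exp(2s)exp(-8τ)sin(4s) + exp(2s)exp(-τ/2)sin(s) - 2exp(2s)exp(-25τ/2)sin(5s)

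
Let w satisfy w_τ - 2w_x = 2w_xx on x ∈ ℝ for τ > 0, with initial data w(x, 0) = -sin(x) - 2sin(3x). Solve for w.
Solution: Moving frame: η = x + 2τ, σ = τ, w = u(η,σ), so w_τ = u_σ + 2u_η and w_xx = u_ηη.
Hence w_τ - 2w_x = u_σ and the PDE becomes the heat equation u_σ = 2u_ηη on η ∈ ℝ.
Initial data: u(η,0) = w(η,0) = -sin(η) - 2sin(3η). Each mode sin(nη) decays as exp(-2n²σ) on ℝ, so u(η,σ) = Σ c_n exp(-2n²σ) sin(nη) with c_1=-1, c_3=-2: u(η,σ) = -exp(-2σ)sin(η) - 2exp(-18σ)sin(3η).
Substituting back: w(x,τ) = u(x + 2τ, τ).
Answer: w(x, τ) = -exp(-2τ)sin(x + 2τ) - 2exp(-18τ)sin(3x + 6τ)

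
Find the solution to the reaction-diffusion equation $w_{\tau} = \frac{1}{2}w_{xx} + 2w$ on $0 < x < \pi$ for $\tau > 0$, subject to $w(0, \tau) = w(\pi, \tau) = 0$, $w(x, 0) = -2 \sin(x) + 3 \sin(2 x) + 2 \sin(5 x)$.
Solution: Substitute $w = e^{2\tau}u$, i.e. $u = e^{-2\tau}w$.
By the product rule, $w_{\tau} = e^{2\tau}(u_{\tau} + 2u)$, $w_{xx} = e^{2\tau}u_{xx}$.
Substituting into the PDE and dividing by $e^{2\tau}$: $u_{\tau} + 2u = \frac{1}{2}u_{xx} + 2u$.
The lower-order terms cancel, leaving the standard heat equation $u_{\tau} = \frac{1}{2}u_{xx}$.
Initial data for $u$: $u(x,0) = w(x,0) = -2 \sin(x) + 3 \sin(2 x) + 2 \sin(5 x)$. The boundary conditions carry over: $u(0,\tau) = u(\pi,\tau) = 0$.
Solve for $u$:
  Using separation of variables $u = X(x)T(\tau)$:
  Eigenfunctions: $\sin(nx)$, $n = 1, 2, 3, \ldots$
  General solution: $u(x, \tau) = \sum c_n \sin(nx) e^{-n^2 \tau/2}$
  Matching $u(x,0) = -2 \sin(x) + 3 \sin(2 x) + 2 \sin(5 x)$ term by term: $c_1=-2, c_2=3, c_5=2$.
Hence $u(x,\tau) = 3 e^{-2 \tau} \sin(2 x) - 2 e^{-\tau/2} \sin(x) + 2 e^{-25 \tau/2} \sin(5 x)$.
Transform back: $w(x,\tau) = e^{2\tau}u(x,\tau)$.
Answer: $w(x, \tau) = -2 e^{3 \tau/2} \sin(x) + 3 \sin(2 x) + 2 e^{-21 \tau/2} \sin(5 x)$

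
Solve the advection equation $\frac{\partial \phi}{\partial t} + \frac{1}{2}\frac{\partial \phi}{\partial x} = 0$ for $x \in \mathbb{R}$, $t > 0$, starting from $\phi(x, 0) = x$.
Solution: By characteristics ($dx/dt = 1/2$), $\phi(x,t) = f(x - \frac{1}{2}t)$ with $f = \phi( \cdot , 0)$.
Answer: $\phi(x, t) = -\frac{1}{2} t + x$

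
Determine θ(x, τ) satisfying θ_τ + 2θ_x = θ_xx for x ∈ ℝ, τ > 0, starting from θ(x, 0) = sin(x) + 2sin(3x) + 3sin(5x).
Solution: Change to a moving frame: let η = x - 2τ, σ = τ and write θ(x,τ) = u(η,σ).
By the chain rule θ_τ = u_σ - 2u_η, θ_x = u_η, θ_xx = u_ηη.
Then θ_τ + 2θ_x = u_σ: the advection term cancels and the PDE becomes the heat equation u_σ = u_ηη on η ∈ ℝ.
Initial data: u(η,0) = θ(η,0) = sin(η) + 2sin(3η) + 3sin(5η).
On η ∈ ℝ each mode satisfies (sin(nη))″ = -n² sin(nη), so exp(-n²σ) sin(nη) solves the heat equation; by superposition u(η,σ) = Σ c_n exp(-n²σ) sin(nη).
Reading off the coefficients: c_1=1, c_3=2, c_5=3, so u(η,σ) = exp(-σ)sin(η) + 2exp(-9σ)sin(3η) + 3exp(-25σ)sin(5η).
Substituting back η = x - 2τ, σ = τ: θ(x,τ) = u(x - 2τ, τ).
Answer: θ(x, τ) = exp(-τ)sin(x - 2τ) + 2exp(-9τ)sin(3x - 6τ) + 3exp(-25τ)sin(5x - 10τ)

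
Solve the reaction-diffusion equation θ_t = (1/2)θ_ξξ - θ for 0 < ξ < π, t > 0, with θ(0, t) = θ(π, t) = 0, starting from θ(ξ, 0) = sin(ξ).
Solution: Substitute θ = exp(-t)u, i.e. u = exp(t)θ.
By the product rule, θ_t = exp(-t)(u_t - u), θ_ξξ = exp(-t)u_ξξ.
Substituting into the PDE and dividing by exp(-t): u_t - u = (1/2)u_ξξ - u.
The lower-order terms cancel, leaving the standard heat equation u_t = (1/2)u_ξξ.
Initial data for u: u(ξ,0) = θ(ξ,0) = sin(ξ). The boundary conditions carry over: u(0,t) = u(π,t) = 0.
Solve for u:
  Using separation of variables u = X(ξ)G(t):
  Eigenfunctions: sin(nξ), n = 1, 2, 3, ...
  General solution: u(ξ, t) = Σ c_n sin(nξ) exp(-n² t/2)
  Matching u(ξ,0) = sin(ξ) term by term: c_1=1.
Hence u(ξ,t) = exp(-t/2)sin(ξ).
Transform back: θ(ξ,t) = exp(-t)u(ξ,t).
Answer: θ(ξ, t) = exp(-3t/2)sin(ξ)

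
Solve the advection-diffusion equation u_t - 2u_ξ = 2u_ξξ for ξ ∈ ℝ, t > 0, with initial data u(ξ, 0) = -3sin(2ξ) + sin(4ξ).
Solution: Moving frame: η = ξ + 2t, σ = t, u = w(η,σ), so u_t = w_σ + 2w_η and u_ξξ = w_ηη.
Hence u_t - 2u_ξ = w_σ and the PDE becomes the heat equation w_σ = 2w_ηη on η ∈ ℝ.
Initial data: w(η,0) = u(η,0) = -3sin(2η) + sin(4η). Each mode sin(nη) decays as exp(-2n²σ) on ℝ, so w(η,σ) = Σ c_n exp(-2n²σ) sin(nη) with c_2=-3, c_4=1: w(η,σ) = -3exp(-8σ)sin(2η) + exp(-32σ)sin(4η).
Substituting back: u(ξ,t) = w(ξ + 2t, t).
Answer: u(ξ, t) = -3exp(-8t)sin(4t + 2ξ) + exp(-32t)sin(8t + 4ξ)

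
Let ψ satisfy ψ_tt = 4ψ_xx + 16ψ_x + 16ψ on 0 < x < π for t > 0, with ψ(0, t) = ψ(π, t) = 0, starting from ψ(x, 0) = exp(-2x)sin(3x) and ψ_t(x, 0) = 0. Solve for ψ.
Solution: Substitute ψ = exp(-2x)u.
Then ψ_x = exp(-2x)(u_x - 2u), ψ_xx = exp(-2x)(u_xx - 4u_x + 4u), ψ_tt = exp(-2x)u_tt; substituting and dividing by exp(-2x), the lower-order terms cancel: u_tt = 4u_xx (standard wave equation).
Data for u: u(x,0) = exp(2x)ψ(x,0) = sin(3x); u_t(x,0) = exp(2x)ψ_t(x,0) = 0. The boundary conditions carry over: u(0,t) = u(π,t) = 0.
Separating variables: u = Σ [A_n cos(ω_n t) + B_n sin(ω_n t)] sin(nx), ω_n = 2n. From ICs: A_3=1.
So u(x,t) = sin(3x)cos(6t), and ψ(x,t) = exp(-2x)u(x,t).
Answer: ψ(x, t) = exp(-2x)sin(3x)cos(6t)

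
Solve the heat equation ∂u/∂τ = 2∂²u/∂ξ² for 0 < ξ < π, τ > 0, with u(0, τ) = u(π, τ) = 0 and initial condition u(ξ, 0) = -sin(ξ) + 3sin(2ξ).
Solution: Separating variables: u = Σ c_n exp(-2n²τ) sin(nξ). From u(ξ,0) = -sin(ξ) + 3sin(2ξ): c_1=-1, c_2=3.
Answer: u(ξ, τ) = -exp(-2τ)sin(ξ) + 3exp(-8τ)sin(2ξ)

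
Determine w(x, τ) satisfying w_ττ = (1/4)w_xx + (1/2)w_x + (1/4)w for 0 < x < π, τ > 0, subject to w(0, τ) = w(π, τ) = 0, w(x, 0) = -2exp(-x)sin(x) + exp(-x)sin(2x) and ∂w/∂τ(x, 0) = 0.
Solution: Substitute w = exp(-x)u.
Then w_x = exp(-x)(u_x - u), w_xx = exp(-x)(u_xx - 2u_x + u), w_ττ = exp(-x)u_ττ; substituting and dividing by exp(-x), the lower-order terms cancel: u_ττ = (1/4)u_xx (standard wave equation).
Data for u: u(x,0) = exp(x)w(x,0) = -2sin(x) + sin(2x); u_τ(x,0) = exp(x)w_τ(x,0) = 0. The boundary conditions carry over: u(0,τ) = u(π,τ) = 0.
Separating variables: u = Σ [A_n cos(ω_n τ) + B_n sin(ω_n τ)] sin(nx), ω_n = n/2. From ICs: A_1=-2, A_2=1.
So u(x,τ) = -2sin(x)cos(τ/2) + sin(2x)cos(τ), and w(x,τ) = exp(-x)u(x,τ).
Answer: w(x, τ) = -2exp(-x)sin(x)cos(τ/2) + exp(-x)sin(2x)cos(τ)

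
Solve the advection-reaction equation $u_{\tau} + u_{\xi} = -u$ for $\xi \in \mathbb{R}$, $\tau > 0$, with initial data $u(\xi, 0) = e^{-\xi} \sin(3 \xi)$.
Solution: Substitute $u = e^{-\xi}w$, i.e. $w = e^{\xi}u$.
By the product rule, $u_{\xi} = e^{-\xi}(w_{\xi} - w)$, $u_{\tau} = e^{-\xi}w_{\tau}$.
Substituting into the PDE and dividing by $e^{-\xi}$: $w_{\tau} + (w_{\xi} - w) = -w$.
The lower-order terms cancel, leaving the standard advection equation $w_{\tau} + w_{\xi} = 0$.
Initial data for $w$: $w(\xi,0) = e^{\xi}u(\xi,0) = \sin(3 \xi)$.
Solve for $w$:
  By method of characteristics (waves move right with speed 1):
  Along characteristics $\xi - \tau =$ const, $w$ is constant, so $w(\xi,\tau) = f(\xi - \tau)$ with $f = w( \cdot , 0)$.
Hence $w(\xi,\tau) = \sin(3 \xi - 3 \tau)$.
Transform back: $u(\xi,\tau) = e^{-\xi}w(\xi,\tau)$.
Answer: $u(\xi, \tau) = - e^{-\xi} \sin(3 \tau - 3 \xi)$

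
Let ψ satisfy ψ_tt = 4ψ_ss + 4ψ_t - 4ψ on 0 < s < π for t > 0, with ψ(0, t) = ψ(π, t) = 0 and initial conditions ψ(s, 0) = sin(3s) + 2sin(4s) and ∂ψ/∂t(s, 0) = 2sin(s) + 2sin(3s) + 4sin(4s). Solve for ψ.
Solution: Substitute ψ = exp(2t)u.
Then ψ_t = exp(2t)(u_t + 2u), ψ_tt = exp(2t)(u_tt + 4u_t + 4u), ψ_ss = exp(2t)u_ss; substituting and dividing by exp(2t), the lower-order terms cancel: u_tt = 4u_ss (standard wave equation).
Data for u: u(s,0) = ψ(s,0) = sin(3s) + 2sin(4s); u_t(s,0) = ψ_t(s,0) - 2ψ(s,0) = 2sin(s). The boundary conditions carry over: u(0,t) = u(π,t) = 0.
Separating variables: u = Σ [A_n cos(ω_n t) + B_n sin(ω_n t)] sin(ns), ω_n = 2n. From ICs (B_n = velocity coefficient / ω_n): A_3=1, A_4=2, B_1=1.
So u(s,t) = sin(s)sin(2t) + sin(3s)cos(6t) + 2sin(4s)cos(8t), and ψ(s,t) = exp(2t)u(s,t).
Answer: ψ(s, t) = exp(2t)sin(s)sin(2t) + exp(2t)sin(3s)cos(6t) + 2exp(2t)sin(4s)cos(8t)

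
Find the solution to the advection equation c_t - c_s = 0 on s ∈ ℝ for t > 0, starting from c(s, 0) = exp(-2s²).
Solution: By characteristics (ds/dt = -1), c(s,t) = f(s + t) with f = c(·, 0).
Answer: c(s, t) = exp(-2(s + t)²)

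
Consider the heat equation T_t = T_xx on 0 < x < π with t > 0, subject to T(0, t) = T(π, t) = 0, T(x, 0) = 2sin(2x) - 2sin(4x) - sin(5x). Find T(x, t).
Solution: Separating variables: T = Σ c_n exp(-n²t) sin(nx). From T(x,0) = 2sin(2x) - 2sin(4x) - sin(5x): c_2=2, c_4=-2, c_5=-1.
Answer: T(x, t) = 2exp(-4t)sin(2x) - 2exp(-16t)sin(4x) - exp(-25t)sin(5x)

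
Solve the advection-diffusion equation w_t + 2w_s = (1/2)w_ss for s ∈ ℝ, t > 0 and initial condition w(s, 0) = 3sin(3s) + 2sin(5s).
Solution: Moving frame: η = s - 2t, σ = t, w = u(η,σ), so w_t = u_σ - 2u_η and w_ss = u_ηη.
Hence w_t + 2w_s = u_σ and the PDE becomes the heat equation u_σ = (1/2)u_ηη on η ∈ ℝ.
Initial data: u(η,0) = w(η,0) = 3sin(3η) + 2sin(5η). Each mode sin(nη) decays as exp(-n²σ/2) on ℝ, so u(η,σ) = Σ c_n exp(-n²σ/2) sin(nη) with c_3=3, c_5=2: u(η,σ) = 3exp(-9σ/2)sin(3η) + 2exp(-25σ/2)sin(5η).
Substituting back: w(s,t) = u(s - 2t, t).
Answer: w(s, t) = 3exp(-9t/2)sin(3s - 6t) + 2exp(-25t/2)sin(5s - 10t)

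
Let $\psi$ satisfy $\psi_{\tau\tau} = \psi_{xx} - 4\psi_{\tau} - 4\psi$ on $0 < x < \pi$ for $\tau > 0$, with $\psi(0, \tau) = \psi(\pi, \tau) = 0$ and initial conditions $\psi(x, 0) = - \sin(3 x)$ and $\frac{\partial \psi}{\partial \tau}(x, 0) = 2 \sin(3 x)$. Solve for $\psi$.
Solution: Substitute $\psi = e^{-2\tau}u$.
Then $\psi_{\tau} = e^{-2\tau}(u_{\tau} - 2u)$, $\psi_{\tau\tau} = e^{-2\tau}(u_{\tau\tau} - 4u_{\tau} + 4u)$, $\psi_{xx} = e^{-2\tau}u_{xx}$; substituting and dividing by $e^{-2\tau}$, the lower-order terms cancel: $u_{\tau\tau} = u_{xx}$ (standard wave equation).
Data for $u$: $u(x,0) = \psi(x,0) = - \sin(3 x)$; $u_{\tau}(x,0) = \psi_{\tau}(x,0) + 2\psi(x,0) = 0$. The boundary conditions carry over: $u(0,\tau) = u(\pi,\tau) = 0$.
Separating variables: $u = \sum [A_n \cos(\omega_n \tau) + B_n \sin(\omega_n \tau)] \sin(nx)$, $\omega_n = n$. From ICs: $A_3=-1$.
So $u(x,\tau) = - \sin(3 x) \cos(3 \tau)$, and $\psi(x,\tau) = e^{-2\tau}u(x,\tau)$.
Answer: $\psi(x, \tau) = - e^{-2 \tau} \sin(3 x) \cos(3 \tau)$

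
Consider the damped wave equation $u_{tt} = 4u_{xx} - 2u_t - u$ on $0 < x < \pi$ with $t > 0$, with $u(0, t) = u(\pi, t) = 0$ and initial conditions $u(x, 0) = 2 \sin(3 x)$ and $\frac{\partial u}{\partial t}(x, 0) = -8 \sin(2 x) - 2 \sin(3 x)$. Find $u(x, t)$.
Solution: Substitute $u = e^{-t}w$.
Then $u_t = e^{-t}(w_t - w)$, $u_{tt} = e^{-t}(w_{tt} - 2w_t + w)$, $u_{xx} = e^{-t}w_{xx}$; substituting and dividing by $e^{-t}$, the lower-order terms cancel: $w_{tt} = 4w_{xx}$ (standard wave equation).
Data for $w$: $w(x,0) = u(x,0) = 2 \sin(3 x)$; $w_t(x,0) = u_t(x,0) + u(x,0) = -8 \sin(2 x)$. The boundary conditions carry over: $w(0,t) = w(\pi,t) = 0$.
Separating variables: $w = \sum [A_n \cos(\omega_n t) + B_n \sin(\omega_n t)] \sin(nx)$, $\omega_n = 2n$. From ICs ($B_n$ = velocity coefficient / $\omega_n$): $A_3=2, B_2=-2$.
So $w(x,t) = -2 \sin(4 t) \sin(2 x) + 2 \sin(3 x) \cos(6 t)$, and $u(x,t) = e^{-t}w(x,t)$.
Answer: $u(x, t) = -2 e^{-t} \sin(4 t) \sin(2 x) + 2 e^{-t} \sin(3 x) \cos(6 t)$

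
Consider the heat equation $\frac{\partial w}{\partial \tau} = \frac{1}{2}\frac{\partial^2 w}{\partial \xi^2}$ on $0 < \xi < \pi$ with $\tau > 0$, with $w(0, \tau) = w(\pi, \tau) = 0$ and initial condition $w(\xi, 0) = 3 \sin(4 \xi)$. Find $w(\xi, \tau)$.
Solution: Using separation of variables $w = X(\xi)T(\tau)$:
Eigenfunctions: $\sin(n\xi)$, $n = 1, 2, 3, \ldots$
General solution: $w(\xi, \tau) = \sum c_n \sin(n\xi) e^{-n^2 \tau/2}$
Matching $w(\xi,0) = 3 \sin(4 \xi)$ term by term: $c_4=3$.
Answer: $w(\xi, \tau) = 3 e^{-8 \tau} \sin(4 \xi)$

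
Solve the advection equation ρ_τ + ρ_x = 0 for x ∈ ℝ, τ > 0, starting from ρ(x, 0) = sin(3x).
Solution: By method of characteristics (waves move right with speed 1):
Along characteristics x - τ = const, ρ is constant, so ρ(x,τ) = f(x - τ) with f = ρ(·, 0).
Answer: ρ(x, τ) = sin(3x - 3τ)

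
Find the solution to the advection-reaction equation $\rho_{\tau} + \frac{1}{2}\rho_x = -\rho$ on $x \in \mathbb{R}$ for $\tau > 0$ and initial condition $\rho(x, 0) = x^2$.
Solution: Substitute $\rho = e^{-\tau}u$.
Then $\rho_{\tau} = e^{-\tau}(u_{\tau} - u)$, $\rho_x = e^{-\tau}u_x$; substituting and dividing by $e^{-\tau}$, the lower-order terms cancel: $u_{\tau} + \frac{1}{2}u_x = 0$ (standard advection equation).
Data for $u$: $u(x,0) = \rho(x,0) = x^2$.
By characteristics ($dx/d\tau = 1/2$), $u(x,\tau) = f(x - \frac{1}{2}\tau)$ with $f = u( \cdot , 0)$.
So $u(x,\tau) = x^2 - x \tau + \frac{1}{4} \tau^2$, and $\rho(x,\tau) = e^{-\tau}u(x,\tau)$.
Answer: $\rho(x, \tau) = \frac{1}{4} \tau^2 e^{-\tau} -  \tau x e^{-\tau} + x^2 e^{-\tau}$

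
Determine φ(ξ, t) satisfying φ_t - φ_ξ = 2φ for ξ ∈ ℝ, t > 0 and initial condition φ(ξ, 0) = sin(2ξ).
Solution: Substitute φ = exp(2t)u.
Then φ_t = exp(2t)(u_t + 2u), φ_ξ = exp(2t)u_ξ; substituting and dividing by exp(2t), the lower-order terms cancel: u_t - u_ξ = 0 (standard advection equation).
Data for u: u(ξ,0) = φ(ξ,0) = sin(2ξ).
By characteristics (dξ/dt = -1), u(ξ,t) = f(ξ + t) with f = u(·, 0).
So u(ξ,t) = sin(2t + 2ξ), and φ(ξ,t) = exp(2t)u(ξ,t).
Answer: φ(ξ, t) = exp(2t)sin(2t + 2ξ)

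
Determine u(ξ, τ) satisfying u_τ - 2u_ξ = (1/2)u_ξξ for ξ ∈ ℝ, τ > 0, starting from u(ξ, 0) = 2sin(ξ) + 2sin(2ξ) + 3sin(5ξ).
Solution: Change to a moving frame: let η = ξ + 2τ, σ = τ and write u(ξ,τ) = w(η,σ).
By the chain rule u_τ = w_σ + 2w_η, u_ξ = w_η, u_ξξ = w_ηη.
Then u_τ - 2u_ξ = w_σ: the advection term cancels and the PDE becomes the heat equation w_σ = (1/2)w_ηη on η ∈ ℝ.
Initial data: w(η,0) = u(η,0) = 2sin(η) + 2sin(2η) + 3sin(5η).
On η ∈ ℝ each mode satisfies (sin(nη))″ = -n² sin(nη), so exp(-n²σ/2) sin(nη) solves the heat equation; by superposition w(η,σ) = Σ c_n exp(-n²σ/2) sin(nη).
Reading off the coefficients: c_1=2, c_2=2, c_5=3, so w(η,σ) = 2exp(-2σ)sin(2η) + 2exp(-σ/2)sin(η) + 3exp(-25σ/2)sin(5η).
Substituting back η = ξ + 2τ, σ = τ: u(ξ,τ) = w(ξ + 2τ, τ).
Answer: u(ξ, τ) = 2exp(-2τ)sin(2ξ + 4τ) + 2exp(-τ/2)sin(ξ + 2τ) + 3exp(-25τ/2)sin(5ξ + 10τ)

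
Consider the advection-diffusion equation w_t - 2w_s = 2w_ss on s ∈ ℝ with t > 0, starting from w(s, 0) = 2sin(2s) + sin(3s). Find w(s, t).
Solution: Moving frame: η = s + 2t, σ = t, w = u(η,σ), so w_t = u_σ + 2u_η and w_ss = u_ηη.
Hence w_t - 2w_s = u_σ and the PDE becomes the heat equation u_σ = 2u_ηη on η ∈ ℝ.
Initial data: u(η,0) = w(η,0) = 2sin(2η) + sin(3η). Each mode sin(nη) decays as exp(-2n²σ) on ℝ, so u(η,σ) = Σ c_n exp(-2n²σ) sin(nη) with c_2=2, c_3=1: u(η,σ) = 2exp(-8σ)sin(2η) + exp(-18σ)sin(3η).
Substituting back: w(s,t) = u(s + 2t, t).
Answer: w(s, t) = 2exp(-8t)sin(2s + 4t) + exp(-18t)sin(3s + 6t)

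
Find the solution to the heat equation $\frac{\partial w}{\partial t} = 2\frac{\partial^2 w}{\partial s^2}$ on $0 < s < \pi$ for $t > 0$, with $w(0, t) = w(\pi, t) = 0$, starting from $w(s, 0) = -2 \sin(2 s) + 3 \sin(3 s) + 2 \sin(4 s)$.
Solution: Using separation of variables $w = X(s)T(t)$:
Eigenfunctions: $\sin(ns)$, $n = 1, 2, 3, \ldots$
General solution: $w(s, t) = \sum c_n \sin(ns) e^{-2n^2 t}$
Matching $w(s,0) = -2 \sin(2 s) + 3 \sin(3 s) + 2 \sin(4 s)$ term by term: $c_2=-2, c_3=3, c_4=2$.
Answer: $w(s, t) = -2 e^{-8 t} \sin(2 s) + 3 e^{-18 t} \sin(3 s) + 2 e^{-32 t} \sin(4 s)$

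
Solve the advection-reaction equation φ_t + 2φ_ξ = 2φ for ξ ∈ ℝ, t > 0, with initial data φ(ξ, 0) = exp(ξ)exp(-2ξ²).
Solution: Substitute φ = exp(ξ)u, i.e. u = exp(-ξ)φ.
By the product rule, φ_ξ = exp(ξ)(u_ξ + u), φ_t = exp(ξ)u_t.
Substituting into the PDE and dividing by exp(ξ): u_t + 2(u_ξ + u) = 2u.
The lower-order terms cancel, leaving the standard advection equation u_t + 2u_ξ = 0.
Initial data for u: u(ξ,0) = exp(-ξ)φ(ξ,0) = exp(-2ξ²).
Solve for u:
  By method of characteristics (waves move right with speed 2):
  Along characteristics ξ - 2t = const, u is constant, so u(ξ,t) = f(ξ - 2t) with f = u(·, 0).
Hence u(ξ,t) = exp(-2(-2t + ξ)²).
Transform back: φ(ξ,t) = exp(ξ)u(ξ,t).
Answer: φ(ξ, t) = exp(ξ)exp(-2(-2t + ξ)²)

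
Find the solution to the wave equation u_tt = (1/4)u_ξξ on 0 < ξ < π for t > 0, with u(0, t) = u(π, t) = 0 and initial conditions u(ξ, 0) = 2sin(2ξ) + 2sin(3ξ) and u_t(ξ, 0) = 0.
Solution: Separating variables: u = Σ [A_n cos(ω_n t) + B_n sin(ω_n t)] sin(nξ), ω_n = n/2. From ICs: A_2=2, A_3=2.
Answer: u(ξ, t) = 2sin(2ξ)cos(t) + 2sin(3ξ)cos(3t/2)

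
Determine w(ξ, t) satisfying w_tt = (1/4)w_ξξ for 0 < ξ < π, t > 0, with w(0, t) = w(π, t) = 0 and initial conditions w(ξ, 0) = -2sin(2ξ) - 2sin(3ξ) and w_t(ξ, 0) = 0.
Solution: Using separation of variables w = X(ξ)T(t):
Eigenfunctions: sin(nξ), n = 1, 2, 3, ...
General solution: w(ξ, t) = Σ [A_n cos(n t/2) + B_n sin(n t/2)] sin(nξ)
From w(ξ,0) = -2sin(2ξ) - 2sin(3ξ): A_2=-2, A_3=-2. From w_t(ξ,0) = 0: all B_n = 0.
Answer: w(ξ, t) = -2sin(2ξ)cos(t) - 2sin(3ξ)cos(3t/2)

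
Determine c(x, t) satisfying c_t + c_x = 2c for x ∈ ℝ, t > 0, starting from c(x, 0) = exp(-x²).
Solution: Substitute c = exp(2t)u.
Then c_t = exp(2t)(u_t + 2u), c_x = exp(2t)u_x; substituting and dividing by exp(2t), the lower-order terms cancel: u_t + u_x = 0 (standard advection equation).
Data for u: u(x,0) = c(x,0) = exp(-x²).
By characteristics (dx/dt = 1), u(x,t) = f(x - t) with f = u(·, 0).
So u(x,t) = exp(-(-t + x)²), and c(x,t) = exp(2t)u(x,t).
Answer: c(x, t) = exp(2t)exp(-(-t + x)²)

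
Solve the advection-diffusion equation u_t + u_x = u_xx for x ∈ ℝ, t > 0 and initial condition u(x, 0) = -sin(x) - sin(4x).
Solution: Moving frame: η = x - t, σ = t, u = w(η,σ), so u_t = w_σ - w_η and u_xx = w_ηη.
Hence u_t + u_x = w_σ and the PDE becomes the heat equation w_σ = w_ηη on η ∈ ℝ.
Initial data: w(η,0) = u(η,0) = -sin(η) - sin(4η). Each mode sin(nη) decays as exp(-n²σ) on ℝ, so w(η,σ) = Σ c_n exp(-n²σ) sin(nη) with c_1=-1, c_4=-1: w(η,σ) = -exp(-σ)sin(η) - exp(-16σ)sin(4η).
Substituting back: u(x,t) = w(x - t, t).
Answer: u(x, t) = exp(-t)sin(t - x) + exp(-16t)sin(4t - 4x)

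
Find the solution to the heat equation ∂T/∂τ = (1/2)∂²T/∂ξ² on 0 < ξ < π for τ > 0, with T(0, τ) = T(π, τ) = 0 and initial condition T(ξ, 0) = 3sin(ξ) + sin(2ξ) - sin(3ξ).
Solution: Separating variables: T = Σ c_n exp(-n²τ/2) sin(nξ). From T(ξ,0) = 3sin(ξ) + sin(2ξ) - sin(3ξ): c_1=3, c_2=1, c_3=-1.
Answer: T(ξ, τ) = exp(-2τ)sin(2ξ) + 3exp(-τ/2)sin(ξ) - exp(-9τ/2)sin(3ξ)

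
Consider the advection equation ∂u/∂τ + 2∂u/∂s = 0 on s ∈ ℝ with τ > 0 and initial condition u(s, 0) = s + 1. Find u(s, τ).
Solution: By method of characteristics (waves move right with speed 2):
Along characteristics s - 2τ = const, u is constant, so u(s,τ) = f(s - 2τ) with f = u(·, 0).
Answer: u(s, τ) = s - 2τ + 1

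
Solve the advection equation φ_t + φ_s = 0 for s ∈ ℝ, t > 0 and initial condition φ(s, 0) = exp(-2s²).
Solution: By method of characteristics (waves move right with speed 1):
Along characteristics s - t = const, φ is constant, so φ(s,t) = f(s - t) with f = φ(·, 0).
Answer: φ(s, t) = exp(-2(s - t)²)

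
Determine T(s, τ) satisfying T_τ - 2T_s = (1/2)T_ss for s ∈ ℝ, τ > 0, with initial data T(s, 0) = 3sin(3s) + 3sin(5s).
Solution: Change to a moving frame: let η = s + 2τ, σ = τ and write T(s,τ) = u(η,σ).
By the chain rule T_τ = u_σ + 2u_η, T_s = u_η, T_ss = u_ηη.
Then T_τ - 2T_s = u_σ: the advection term cancels and the PDE becomes the heat equation u_σ = (1/2)u_ηη on η ∈ ℝ.
Initial data: u(η,0) = T(η,0) = 3sin(3η) + 3sin(5η).
On η ∈ ℝ each mode satisfies (sin(nη))″ = -n² sin(nη), so exp(-n²σ/2) sin(nη) solves the heat equation; by superposition u(η,σ) = Σ c_n exp(-n²σ/2) sin(nη).
Reading off the coefficients: c_3=3, c_5=3, so u(η,σ) = 3exp(-9σ/2)sin(3η) + 3exp(-25σ/2)sin(5η).
Substituting back η = s + 2τ, σ = τ: T(s,τ) = u(s + 2τ, τ).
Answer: T(s, τ) = 3exp(-9τ/2)sin(3s + 6τ) + 3exp(-25τ/2)sin(5s + 10τ)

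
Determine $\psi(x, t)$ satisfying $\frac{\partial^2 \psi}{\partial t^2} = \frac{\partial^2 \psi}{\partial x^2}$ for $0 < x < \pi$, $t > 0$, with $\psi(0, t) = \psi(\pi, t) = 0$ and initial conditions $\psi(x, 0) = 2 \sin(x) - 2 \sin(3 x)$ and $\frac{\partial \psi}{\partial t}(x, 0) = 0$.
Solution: Separating variables: $\psi = \sum [A_n \cos(\omega_n t) + B_n \sin(\omega_n t)] \sin(nx)$, $\omega_n = n$. From ICs: $A_1=2, A_3=-2$.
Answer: $\psi(x, t) = 2 \sin(x) \cos(t) - 2 \sin(3 x) \cos(3 t)$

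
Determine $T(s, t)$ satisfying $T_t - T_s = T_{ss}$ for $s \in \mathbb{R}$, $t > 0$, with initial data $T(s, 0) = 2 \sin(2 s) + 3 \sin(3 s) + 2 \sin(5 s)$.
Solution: Moving frame: $\eta = s + t$, $\sigma = t$, $T = u(\eta,\sigma)$, so $T_t = u_{\sigma} + u_{\eta}$ and $T_{ss} = u_{\eta\eta}$.
Hence $T_t - T_s = u_{\sigma}$ and the PDE becomes the heat equation $u_{\sigma} = u_{\eta\eta}$ on $\eta \in \mathbb{R}$.
Initial data: $u(\eta,0) = T(\eta,0) = 2 \sin(2 \eta) + 3 \sin(3 \eta) + 2 \sin(5 \eta)$. Each mode $\sin(n\eta)$ decays as $e^{-n^2\sigma}$ on $\mathbb{R}$, so $u(\eta,\sigma) = \sum c_n e^{-n^2\sigma} \sin(n\eta)$ with $c_2=2, c_3=3, c_5=2$: $u(\eta,\sigma) = 2 e^{-4 \sigma} \sin(2 \eta) + 3 e^{-9 \sigma} \sin(3 \eta) + 2 e^{-25 \sigma} \sin(5 \eta)$.
Substituting back: $T(s,t) = u(s + t, t)$.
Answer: $T(s, t) = 2 e^{-4 t} \sin(2 s + 2 t) + 3 e^{-9 t} \sin(3 s + 3 t) + 2 e^{-25 t} \sin(5 s + 5 t)$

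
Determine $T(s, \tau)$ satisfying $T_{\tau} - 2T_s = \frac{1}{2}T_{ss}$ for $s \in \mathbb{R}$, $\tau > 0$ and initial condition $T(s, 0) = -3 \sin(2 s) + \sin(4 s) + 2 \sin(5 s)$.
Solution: Change to a moving frame: let $\eta = s + 2\tau$, $\sigma = \tau$ and write $T(s,\tau) = u(\eta,\sigma)$.
By the chain rule $T_{\tau} = u_{\sigma} + 2u_{\eta}$, $T_s = u_{\eta}$, $T_{ss} = u_{\eta\eta}$.
Then $T_{\tau} - 2T_s = u_{\sigma}$: the advection term cancels and the PDE becomes the heat equation $u_{\sigma} = \frac{1}{2}u_{\eta\eta}$ on $\eta \in \mathbb{R}$.
Initial data: $u(\eta,0) = T(\eta,0) = -3 \sin(2 \eta) + \sin(4 \eta) + 2 \sin(5 \eta)$.
On $\eta \in \mathbb{R}$ each mode satisfies $(\sin(n\eta))'' = -n^2 \sin(n\eta)$, so $e^{-n^2\sigma/2} \sin(n\eta)$ solves the heat equation; by superposition $u(\eta,\sigma) = \sum c_n e^{-n^2\sigma/2} \sin(n\eta)$.
Reading off the coefficients: $c_2=-3, c_4=1, c_5=2$, so $u(\eta,\sigma) = -3 e^{-2 \sigma} \sin(2 \eta) + e^{-8 \sigma} \sin(4 \eta) + 2 e^{-25 \sigma/2} \sin(5 \eta)$.
Substituting back $\eta = s + 2\tau$, $\sigma = \tau$: $T(s,\tau) = u(s + 2\tau, \tau)$.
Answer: $T(s, \tau) = -3 e^{-2 \tau} \sin(4 \tau + 2 s) + e^{-8 \tau} \sin(8 \tau + 4 s) + 2 e^{-25 \tau/2} \sin(10 \tau + 5 s)$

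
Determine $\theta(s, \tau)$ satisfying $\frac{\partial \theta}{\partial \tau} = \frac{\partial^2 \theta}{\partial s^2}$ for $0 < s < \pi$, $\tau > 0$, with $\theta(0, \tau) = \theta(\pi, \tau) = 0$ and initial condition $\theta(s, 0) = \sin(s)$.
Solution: Separating variables: $\theta = \sum c_n e^{-n^2\tau} \sin(ns)$. From $\theta(s,0) = \sin(s)$: $c_1=1$.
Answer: $\theta(s, \tau) = e^{-\tau} \sin(s)$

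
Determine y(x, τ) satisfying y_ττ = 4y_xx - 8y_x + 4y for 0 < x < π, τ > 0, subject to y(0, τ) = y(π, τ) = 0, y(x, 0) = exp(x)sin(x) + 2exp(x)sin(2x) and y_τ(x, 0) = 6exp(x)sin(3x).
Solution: Substitute y = exp(x)u.
Then y_x = exp(x)(u_x + u), y_xx = exp(x)(u_xx + 2u_x + u), y_ττ = exp(x)u_ττ; substituting and dividing by exp(x), the lower-order terms cancel: u_ττ = 4u_xx (standard wave equation).
Data for u: u(x,0) = exp(-x)y(x,0) = sin(x) + 2sin(2x); u_τ(x,0) = exp(-x)y_τ(x,0) = 6sin(3x). The boundary conditions carry over: u(0,τ) = u(π,τ) = 0.
Separating variables: u = Σ [A_n cos(ω_n τ) + B_n sin(ω_n τ)] sin(nx), ω_n = 2n. From ICs (B_n = velocity coefficient / ω_n): A_1=1, A_2=2, B_3=1.
So u(x,τ) = sin(x)cos(2τ) + 2sin(2x)cos(4τ) + sin(3x)sin(6τ), and y(x,τ) = exp(x)u(x,τ).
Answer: y(x, τ) = exp(x)sin(x)cos(2τ) + 2exp(x)sin(2x)cos(4τ) + exp(x)sin(3x)sin(6τ)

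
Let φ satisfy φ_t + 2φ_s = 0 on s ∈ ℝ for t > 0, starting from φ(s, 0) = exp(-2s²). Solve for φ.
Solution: By characteristics (ds/dt = 2), φ(s,t) = f(s - 2t) with f = φ(·, 0).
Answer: φ(s, t) = exp(-2(s - 2t)²)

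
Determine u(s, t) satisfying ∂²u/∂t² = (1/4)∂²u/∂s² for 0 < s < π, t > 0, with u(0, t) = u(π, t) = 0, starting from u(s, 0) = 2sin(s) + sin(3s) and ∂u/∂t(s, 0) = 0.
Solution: Separating variables: u = Σ [A_n cos(ω_n t) + B_n sin(ω_n t)] sin(ns), ω_n = n/2. From ICs: A_1=2, A_3=1.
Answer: u(s, t) = 2sin(s)cos(t/2) + sin(3s)cos(3t/2)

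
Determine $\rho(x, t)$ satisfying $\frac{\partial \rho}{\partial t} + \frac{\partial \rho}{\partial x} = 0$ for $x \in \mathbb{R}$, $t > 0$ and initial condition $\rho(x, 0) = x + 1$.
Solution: By characteristics ($dx/dt = 1$), $\rho(x,t) = f(x - t)$ with $f = \rho( \cdot , 0)$.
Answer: $\rho(x, t) = - t + x + 1$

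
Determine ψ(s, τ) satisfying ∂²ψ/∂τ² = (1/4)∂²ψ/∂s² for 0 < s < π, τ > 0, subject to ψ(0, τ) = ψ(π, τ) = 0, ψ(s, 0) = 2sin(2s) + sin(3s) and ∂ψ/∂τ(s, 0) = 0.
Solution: Using separation of variables ψ = X(s)T(τ):
Eigenfunctions: sin(ns), n = 1, 2, 3, ...
General solution: ψ(s, τ) = Σ [A_n cos(n τ/2) + B_n sin(n τ/2)] sin(ns)
From ψ(s,0) = 2sin(2s) + sin(3s): A_2=2, A_3=1. From ψ_τ(s,0) = 0: all B_n = 0.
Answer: ψ(s, τ) = 2sin(2s)cos(τ) + sin(3s)cos(3τ/2)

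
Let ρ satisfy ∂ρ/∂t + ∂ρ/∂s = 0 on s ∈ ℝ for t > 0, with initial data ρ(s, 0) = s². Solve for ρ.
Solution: By method of characteristics (waves move right with speed 1):
Along characteristics s - t = const, ρ is constant, so ρ(s,t) = f(s - t) with f = ρ(·, 0).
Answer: ρ(s, t) = s² - 2st + t²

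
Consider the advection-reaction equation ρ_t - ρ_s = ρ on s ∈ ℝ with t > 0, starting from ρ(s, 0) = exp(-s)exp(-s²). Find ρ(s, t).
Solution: Substitute ρ = exp(-s)u, i.e. u = exp(s)ρ.
By the product rule, ρ_s = exp(-s)(u_s - u), ρ_t = exp(-s)u_t.
Substituting into the PDE and dividing by exp(-s): u_t - (u_s - u) = u.
The lower-order terms cancel, leaving the standard advection equation u_t - u_s = 0.
Initial data for u: u(s,0) = exp(s)ρ(s,0) = exp(-s²).
Solve for u:
  By method of characteristics (waves move left with speed 1):
  Along characteristics s + t = const, u is constant, so u(s,t) = f(s + t) with f = u(·, 0).
Hence u(s,t) = exp(-(s + t)²).
Transform back: ρ(s,t) = exp(-s)u(s,t).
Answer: ρ(s, t) = exp(-s)exp(-(s + t)²)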